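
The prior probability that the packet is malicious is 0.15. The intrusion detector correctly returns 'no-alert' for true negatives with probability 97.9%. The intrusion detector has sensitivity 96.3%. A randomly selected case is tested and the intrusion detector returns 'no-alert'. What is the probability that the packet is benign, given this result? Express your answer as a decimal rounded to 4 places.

Let H be the event that the packet is malicious. P(H) = 0.15, so P(¬H) = 0.85. With E the 'no-alert' result, P(E|H) = 0.037 and P(E|¬H) = 0.979.
P(E) = 0.037·0.15 + 0.979·0.85 = 0.0055500 + 0.83215 = 0.83770.
By Bayes' theorem, P(H|E) = 0.0055500 / 0.83770 = 0.0066. Hence P(¬H|E) = 1 − 0.0066 = 0.9934.

P(¬H | E) ≈ 0.9934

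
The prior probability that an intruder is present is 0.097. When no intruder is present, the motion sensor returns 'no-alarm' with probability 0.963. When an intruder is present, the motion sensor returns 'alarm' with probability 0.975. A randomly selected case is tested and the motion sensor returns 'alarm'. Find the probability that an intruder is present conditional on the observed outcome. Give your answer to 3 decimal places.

P(H | E) ≈ 0.739

Let H be the event that an intruder is present. P(H) = 0.097, so P(¬H) = 0.903. With E the 'alarm' result, P(E|H) = 0.975 and P(E|¬H) = 0.037.
P(E) = 0.975·0.097 + 0.037·0.903 = 0.094575 + 0.033411 = 0.12799.
By Bayes' theorem, P(H|E) = 0.094575 / 0.12799 = 0.739.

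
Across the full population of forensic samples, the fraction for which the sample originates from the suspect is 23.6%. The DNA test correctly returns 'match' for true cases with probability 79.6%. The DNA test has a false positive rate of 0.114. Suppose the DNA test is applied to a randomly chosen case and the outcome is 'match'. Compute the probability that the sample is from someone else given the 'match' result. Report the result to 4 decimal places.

P(¬H | E) ≈ 0.3168

Let H be the event that the sample originates from the suspect. P(H) = 0.236, so P(¬H) = 0.764. With E the 'match' result, P(E|H) = 0.796 and P(E|¬H) = 0.114.
P(E) = 0.796·0.236 + 0.114·0.764 = 0.18786 + 0.087096 = 0.27495.
By Bayes' theorem, P(H|E) = 0.18786 / 0.27495 = 0.6832. Hence P(¬H|E) = 1 − 0.6832 = 0.3168.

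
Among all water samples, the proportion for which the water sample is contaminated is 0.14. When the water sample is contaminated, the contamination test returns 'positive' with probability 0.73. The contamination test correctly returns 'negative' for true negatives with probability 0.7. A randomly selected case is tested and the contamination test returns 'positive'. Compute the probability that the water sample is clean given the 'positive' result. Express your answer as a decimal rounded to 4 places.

Let H be the event that the water sample is contaminated. P(H) = 0.14, so P(¬H) = 0.86. With E the 'positive' result, P(E|H) = 0.73 and P(E|¬H) = 0.3.
P(E) = 0.73·0.14 + 0.3·0.86 = 0.10220 + 0.25800 = 0.36020.
By Bayes' theorem, P(H|E) = 0.10220 / 0.36020 = 0.2837. Hence P(¬H|E) = 1 − 0.2837 = 0.7163.

P(¬H | E) ≈ 0.7163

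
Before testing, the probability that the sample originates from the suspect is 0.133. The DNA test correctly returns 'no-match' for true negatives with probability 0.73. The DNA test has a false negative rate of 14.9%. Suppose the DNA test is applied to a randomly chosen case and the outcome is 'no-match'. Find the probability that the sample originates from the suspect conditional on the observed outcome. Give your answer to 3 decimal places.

Let H be the event that the sample originates from the suspect. P(H) = 0.133, so P(¬H) = 0.867. With E the 'no-match' result, P(E|H) = 0.149 and P(E|¬H) = 0.73.
P(E) = 0.149·0.133 + 0.73·0.867 = 0.019817 + 0.63291 = 0.65273.
By Bayes' theorem, P(H|E) = 0.019817 / 0.65273 = 0.030.

P(H | E) ≈ 0.030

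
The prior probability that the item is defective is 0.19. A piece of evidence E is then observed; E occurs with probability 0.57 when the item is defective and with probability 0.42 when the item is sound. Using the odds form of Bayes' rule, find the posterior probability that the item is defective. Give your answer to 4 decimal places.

Posterior probability ≈ 0.2415

Prior odds = 0.19/(1−0.19) = 0.23457.
Likelihood ratio for E = 0.57/0.42 = 1.3571.
Posterior odds = prior odds × LR = 0.31834.
Posterior probability = odds/(1+odds) = 0.31834/1.3183 = 0.2415.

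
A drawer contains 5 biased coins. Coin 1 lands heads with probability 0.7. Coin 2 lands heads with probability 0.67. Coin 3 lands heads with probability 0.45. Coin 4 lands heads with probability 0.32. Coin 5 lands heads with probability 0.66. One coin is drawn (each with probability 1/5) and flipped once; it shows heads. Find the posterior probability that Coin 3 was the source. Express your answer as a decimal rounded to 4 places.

Posterior probability ≈ 0.1607

P(heads|C1) = 0.7; P(heads|C2) = 0.67; P(heads|C3) = 0.45; P(heads|C4) = 0.32; P(heads|C5) = 0.66.
Prior × likelihood for each source: 0.2·0.7=0.1400, 0.2·0.67=0.1340, 0.2·0.45=0.09000, 0.2·0.32=0.06400, 0.2·0.66=0.1320. Summing gives P(heads) = 0.56000.
P(Coin 3 | heads) = 0.09000 / 0.56000 = 0.1607.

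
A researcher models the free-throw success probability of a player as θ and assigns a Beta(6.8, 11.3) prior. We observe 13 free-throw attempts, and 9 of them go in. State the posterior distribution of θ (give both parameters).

Observing 9 successes and 4 failures updates Beta(6.8, 11.3) by adding the success and failure counts to the two shape parameters: α = 6.8+9 = 15.8, β = 11.3+4 = 15.3.

Posterior: Beta(15.8, 15.3)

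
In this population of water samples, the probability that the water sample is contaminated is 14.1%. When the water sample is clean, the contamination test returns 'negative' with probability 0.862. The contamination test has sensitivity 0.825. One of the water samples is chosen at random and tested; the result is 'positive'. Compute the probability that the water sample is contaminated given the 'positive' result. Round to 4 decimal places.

P(H | E) ≈ 0.4953

Let H be the event that the water sample is contaminated. P(H) = 0.141, so P(¬H) = 0.859. With E the 'positive' result, P(E|H) = 0.825 and P(E|¬H) = 0.138.
P(E) = 0.825·0.141 + 0.138·0.859 = 0.11632 + 0.11854 = 0.23487.
By Bayes' theorem, P(H|E) = 0.11632 / 0.23487 = 0.4953.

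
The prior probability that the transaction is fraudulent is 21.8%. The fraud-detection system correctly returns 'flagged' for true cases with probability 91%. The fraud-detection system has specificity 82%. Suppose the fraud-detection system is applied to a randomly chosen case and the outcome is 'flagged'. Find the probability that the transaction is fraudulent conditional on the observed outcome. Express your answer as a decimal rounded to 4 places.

Let H be the event that the transaction is fraudulent. P(H) = 0.218, so P(¬H) = 0.782. With E the 'flagged' result, P(E|H) = 0.91 and P(E|¬H) = 0.18.
P(E) = 0.91·0.218 + 0.18·0.782 = 0.19838 + 0.14076 = 0.33914.
By Bayes' theorem, P(H|E) = 0.19838 / 0.33914 = 0.5850.

P(H | E) ≈ 0.5850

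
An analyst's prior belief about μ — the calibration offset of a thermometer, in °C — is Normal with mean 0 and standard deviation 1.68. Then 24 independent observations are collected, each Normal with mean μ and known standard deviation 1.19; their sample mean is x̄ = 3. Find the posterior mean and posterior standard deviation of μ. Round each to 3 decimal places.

Prior precision 1/τ₀² = 1/1.68² = 0.354308; data precision n/σ² = 24/1.19² = 16.9480.
Posterior precision = 0.354308 + 16.9480 = 17.3023, giving posterior SD = 1/√17.3023 = 0.240.
Posterior mean = (0.354308·0 + 16.9480·3) / 17.3023 = 2.939.

Posterior mean ≈ 2.939; posterior SD ≈ 0.240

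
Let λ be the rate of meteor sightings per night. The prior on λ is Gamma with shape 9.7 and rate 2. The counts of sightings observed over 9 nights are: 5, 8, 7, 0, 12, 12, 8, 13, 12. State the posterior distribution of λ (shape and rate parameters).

The Poisson likelihood adds the total count to the shape and the number of exposure periods to the rate. Here ∑xᵢ = 77 and n = 9, so shape 9.7→86.7 and rate 2→11.

Posterior: Gamma(shape=86.7, rate=11)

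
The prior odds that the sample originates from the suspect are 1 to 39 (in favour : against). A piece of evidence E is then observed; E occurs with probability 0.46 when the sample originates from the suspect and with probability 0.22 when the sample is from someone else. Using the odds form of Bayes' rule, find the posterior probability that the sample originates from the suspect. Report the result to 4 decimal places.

Prior odds = 1/39 = 0.025641. In log-odds, ln(0.025641) = -3.6636.
Add log likelihood ratio: ln(2.0909) = 0.73760.
Posterior log-odds = -2.9260, so posterior odds = exp(-2.9260) = 0.053613. Converting, P(H|E) = 0.053613/1.0536 = 0.0509.

Posterior probability ≈ 0.0509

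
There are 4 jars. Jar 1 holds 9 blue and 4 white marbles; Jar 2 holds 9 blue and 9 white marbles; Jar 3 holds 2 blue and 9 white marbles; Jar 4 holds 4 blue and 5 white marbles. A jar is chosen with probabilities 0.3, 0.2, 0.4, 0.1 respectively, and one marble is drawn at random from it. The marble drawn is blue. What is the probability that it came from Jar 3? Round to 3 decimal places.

Posterior probability ≈ 0.171

P(blue|Jar 1) = 0.6923; P(blue|Jar 2) = 0.5; P(blue|Jar 3) = 0.1818; P(blue|Jar 4) = 0.4444.
Prior × likelihood for each source: 0.3·0.6923=0.2077, 0.2·0.5=0.1000, 0.4·0.1818=0.07273, 0.1·0.4444=0.04444. Summing gives P(blue) = 0.42486.
P(Jar 3 | blue) = 0.07273 / 0.42486 = 0.171.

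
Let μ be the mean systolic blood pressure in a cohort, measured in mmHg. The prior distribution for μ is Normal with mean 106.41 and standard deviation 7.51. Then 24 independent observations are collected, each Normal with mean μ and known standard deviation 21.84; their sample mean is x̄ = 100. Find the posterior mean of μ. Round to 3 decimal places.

Posterior mean ≈ 101.670

With known σ, the Normal prior is conjugate. Weight on the data is w = (n/σ²)/(n/σ² + 1/τ₀²) = 0.0503160/(0.0503160+0.0177305) = 0.73944.
Posterior mean = w·x̄ + (1−w)·μ₀ = 0.73944·100 + 0.26056·106.41 = 101.670.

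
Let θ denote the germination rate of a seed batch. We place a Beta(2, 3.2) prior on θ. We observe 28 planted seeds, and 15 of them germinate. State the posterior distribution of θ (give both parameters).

Observing 15 successes and 13 failures updates Beta(2, 3.2) by adding the success and failure counts to the two shape parameters: α = 2+15 = 17, β = 3.2+13 = 16.2.

Posterior: Beta(17, 16.2)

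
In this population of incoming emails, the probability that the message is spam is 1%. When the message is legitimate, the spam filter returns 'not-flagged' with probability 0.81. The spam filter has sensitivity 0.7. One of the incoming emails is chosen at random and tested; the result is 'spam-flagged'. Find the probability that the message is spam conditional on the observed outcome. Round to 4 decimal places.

Write H for 'the message is spam'. Prior odds H:¬H = 0.01/0.99 = 0.010101. For the 'spam-flagged' outcome, the likelihood ratio is 0.7/0.19 = 3.6842.
Posterior odds = 0.010101 × 3.6842 = 0.037214, so P(H|E) = 0.037214/(1+0.037214) = 0.0359.

P(H | E) ≈ 0.0359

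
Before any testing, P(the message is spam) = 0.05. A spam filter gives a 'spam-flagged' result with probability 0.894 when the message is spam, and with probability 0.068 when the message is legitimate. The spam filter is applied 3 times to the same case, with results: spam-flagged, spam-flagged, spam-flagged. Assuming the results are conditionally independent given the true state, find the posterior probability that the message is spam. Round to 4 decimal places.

Posterior P(H) ≈ 0.9917

Let H be the event that the message is spam; start with P(H) = 0.05. P('spam-flagged'|H) = 0.894, P('spam-flagged'|¬H) = 0.068.
Update on result 1 ('spam-flagged'): P(H) ← 0.894·0.0500 / (0.894·0.0500 + 0.068·0.9500) = 0.044700/0.10930 = 0.4090.
Update on result 2 ('spam-flagged'): P(H) ← 0.894·0.4090 / (0.894·0.4090 + 0.068·0.5910) = 0.36562/0.40581 = 0.9010.
Update on result 3 ('spam-flagged'): P(H) ← 0.894·0.9010 / (0.894·0.9010 + 0.068·0.0990) = 0.80546/0.81219 = 0.9917.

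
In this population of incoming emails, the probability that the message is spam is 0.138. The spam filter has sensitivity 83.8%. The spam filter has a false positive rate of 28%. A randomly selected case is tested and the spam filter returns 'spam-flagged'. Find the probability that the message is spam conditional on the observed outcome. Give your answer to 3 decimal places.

P(H | E) ≈ 0.324

Write H for 'the message is spam'. Prior odds H:¬H = 0.138/0.862 = 0.16009. For the 'spam-flagged' outcome, the likelihood ratio is 0.838/0.28 = 2.9929.
Posterior odds = 0.16009 × 2.9929 = 0.47913, so P(H|E) = 0.47913/(1+0.47913) = 0.324.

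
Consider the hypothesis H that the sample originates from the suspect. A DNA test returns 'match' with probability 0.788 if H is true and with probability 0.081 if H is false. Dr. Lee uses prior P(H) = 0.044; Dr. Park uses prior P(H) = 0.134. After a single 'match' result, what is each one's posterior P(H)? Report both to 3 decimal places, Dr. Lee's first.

P('+'|H) = 0.788, P('+'|¬H) = 0.081.
Dr. Lee: numerator 0.788·0.044 = 0.034672; evidence = 0.034672+0.081·0.956 = 0.11211; posterior = 0.309.
Dr. Park: numerator 0.788·0.134 = 0.10559; evidence = 0.10559+0.081·0.866 = 0.17574; posterior = 0.601.

Dr. Lee: 0.309; Dr. Park: 0.601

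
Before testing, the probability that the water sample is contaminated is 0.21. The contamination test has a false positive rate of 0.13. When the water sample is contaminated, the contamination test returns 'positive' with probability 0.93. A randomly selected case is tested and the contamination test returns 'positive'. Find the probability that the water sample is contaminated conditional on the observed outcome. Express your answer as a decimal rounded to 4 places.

P(H | E) ≈ 0.6554

Let H be the event that the water sample is contaminated. P(H) = 0.21, so P(¬H) = 0.79. With E the 'positive' result, P(E|H) = 0.93 and P(E|¬H) = 0.13.
P(E) = 0.93·0.21 + 0.13·0.79 = 0.19530 + 0.10270 = 0.29800.
By Bayes' theorem, P(H|E) = 0.19530 / 0.29800 = 0.6554.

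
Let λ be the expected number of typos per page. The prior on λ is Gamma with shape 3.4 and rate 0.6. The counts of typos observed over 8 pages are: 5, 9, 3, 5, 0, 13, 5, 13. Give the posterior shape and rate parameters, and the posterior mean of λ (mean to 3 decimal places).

Posterior: Gamma(shape=56.4, rate=8.6); mean ≈ 6.558

The Poisson likelihood adds the total count to the shape and the number of exposure periods to the rate. Here ∑xᵢ = 53 and n = 8, so shape 3.4→56.4 and rate 0.6→8.6.
E[λ | data] = 56.4/8.6 = 6.558.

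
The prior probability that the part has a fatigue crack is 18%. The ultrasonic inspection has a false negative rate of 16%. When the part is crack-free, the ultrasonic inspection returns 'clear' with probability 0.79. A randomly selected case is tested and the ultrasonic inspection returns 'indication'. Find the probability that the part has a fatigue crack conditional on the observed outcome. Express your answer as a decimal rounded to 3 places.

P(H | E) ≈ 0.468

Write H for 'the part has a fatigue crack'. Prior odds H:¬H = 0.18/0.82 = 0.21951. For the 'indication' outcome, the likelihood ratio is 0.84/0.21 = 4.0000.
Posterior odds = 0.21951 × 4.0000 = 0.87805, so P(H|E) = 0.87805/(1+0.87805) = 0.468.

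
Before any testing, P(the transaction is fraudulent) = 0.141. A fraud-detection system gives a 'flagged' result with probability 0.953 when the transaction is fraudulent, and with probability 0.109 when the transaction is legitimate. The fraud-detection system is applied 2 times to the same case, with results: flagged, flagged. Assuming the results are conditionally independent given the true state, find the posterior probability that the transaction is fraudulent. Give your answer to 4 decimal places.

Let H be the event that the transaction is fraudulent; start with P(H) = 0.141. P('flagged'|H) = 0.953, P('flagged'|¬H) = 0.109.
Update on result 1 ('flagged'): P(H) ← 0.953·0.1410 / (0.953·0.1410 + 0.109·0.8590) = 0.13437/0.22800 = 0.5893.
Update on result 2 ('flagged'): P(H) ← 0.953·0.5893 / (0.953·0.5893 + 0.109·0.4107) = 0.56165/0.60641 = 0.9262.

Posterior P(H) ≈ 0.9262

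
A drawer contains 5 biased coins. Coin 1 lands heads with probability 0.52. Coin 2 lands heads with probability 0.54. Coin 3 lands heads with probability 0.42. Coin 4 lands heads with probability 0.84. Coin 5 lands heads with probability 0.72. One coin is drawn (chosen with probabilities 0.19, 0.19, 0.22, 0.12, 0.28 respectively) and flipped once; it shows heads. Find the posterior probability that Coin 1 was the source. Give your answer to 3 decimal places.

Tabulate prior·likelihood by source: [1] prior 0.19, lik 0.52, product 0.09880; [2] prior 0.19, lik 0.54, product 0.1026; [3] prior 0.22, lik 0.42, product 0.09240; [4] prior 0.12, lik 0.84, product 0.1008; [5] prior 0.28, lik 0.72, product 0.2016.
Normalizing constant = 0.59620; the posterior for Coin 1 is its product over the sum, 0.09880/0.59620 = 0.166.

Posterior probability ≈ 0.166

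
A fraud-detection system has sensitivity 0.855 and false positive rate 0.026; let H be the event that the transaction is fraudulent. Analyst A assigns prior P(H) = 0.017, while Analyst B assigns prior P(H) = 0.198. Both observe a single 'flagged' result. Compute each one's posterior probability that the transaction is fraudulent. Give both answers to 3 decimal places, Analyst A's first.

Analyst A: 0.363; Analyst B: 0.890

The likelihood ratio for a 'flagged' result is 0.855/0.026 = 32.885.
Analyst A: prior odds 0.017/0.983 = 0.017294; posterior odds 0.56871; posterior probability 0.363.
Analyst B: prior odds 0.198/0.802 = 0.24688; posterior odds 8.1186; posterior probability 0.890.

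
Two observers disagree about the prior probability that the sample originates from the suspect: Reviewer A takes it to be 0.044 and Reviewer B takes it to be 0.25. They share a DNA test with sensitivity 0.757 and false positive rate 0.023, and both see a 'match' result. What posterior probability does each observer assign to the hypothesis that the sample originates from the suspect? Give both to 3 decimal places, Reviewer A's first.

Reviewer A: 0.602; Reviewer B: 0.916

P('+'|H) = 0.757, P('+'|¬H) = 0.023.
Reviewer A: numerator 0.757·0.044 = 0.033308; evidence = 0.033308+0.023·0.956 = 0.055296; posterior = 0.602.
Reviewer B: numerator 0.757·0.25 = 0.18925; evidence = 0.18925+0.023·0.75 = 0.20650; posterior = 0.916.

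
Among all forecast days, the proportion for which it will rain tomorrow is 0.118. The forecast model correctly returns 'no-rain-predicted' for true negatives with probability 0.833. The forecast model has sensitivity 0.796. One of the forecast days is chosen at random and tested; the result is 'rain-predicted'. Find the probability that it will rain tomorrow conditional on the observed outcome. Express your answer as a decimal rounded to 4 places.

P(H | E) ≈ 0.3894

Write H for 'it will rain tomorrow'. Prior odds H:¬H = 0.118/0.882 = 0.13379. For the 'rain-predicted' outcome, the likelihood ratio is 0.796/0.167 = 4.7665.
Posterior odds = 0.13379 × 4.7665 = 0.63769, so P(H|E) = 0.63769/(1+0.63769) = 0.3894.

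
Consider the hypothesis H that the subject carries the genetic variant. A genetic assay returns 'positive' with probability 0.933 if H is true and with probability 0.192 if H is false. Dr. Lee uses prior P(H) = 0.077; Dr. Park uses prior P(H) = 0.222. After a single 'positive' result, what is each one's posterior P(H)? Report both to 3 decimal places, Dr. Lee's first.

Dr. Lee: 0.288; Dr. Park: 0.581

P('+'|H) = 0.933, P('+'|¬H) = 0.192.
Dr. Lee: numerator 0.933·0.077 = 0.071841; evidence = 0.071841+0.192·0.923 = 0.24906; posterior = 0.288.
Dr. Park: numerator 0.933·0.222 = 0.20713; evidence = 0.20713+0.192·0.778 = 0.35650; posterior = 0.581.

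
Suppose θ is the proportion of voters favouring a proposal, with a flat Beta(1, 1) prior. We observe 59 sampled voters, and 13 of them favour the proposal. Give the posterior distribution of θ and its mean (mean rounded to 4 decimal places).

Posterior: Beta(14, 47); mean ≈ 0.2295

Observing 13 successes and 46 failures updates Beta(1, 1) by adding the success and failure counts to the two shape parameters: α = 1+13 = 14, β = 1+46 = 47.
E[θ | data] = 14/(14+47) = 0.2295.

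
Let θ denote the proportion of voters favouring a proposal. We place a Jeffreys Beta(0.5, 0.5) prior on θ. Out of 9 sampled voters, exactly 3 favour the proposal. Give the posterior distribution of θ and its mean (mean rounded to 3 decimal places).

The binomial likelihood is conjugate to the Beta prior: with 3 successes and 6 failures, the posterior is Beta(0.5+3, 0.5+6) = Beta(3.5, 6.5).
Posterior mean = α/(α+β) = 3.5/10 = 0.350.

Posterior: Beta(3.5, 6.5); mean ≈ 0.350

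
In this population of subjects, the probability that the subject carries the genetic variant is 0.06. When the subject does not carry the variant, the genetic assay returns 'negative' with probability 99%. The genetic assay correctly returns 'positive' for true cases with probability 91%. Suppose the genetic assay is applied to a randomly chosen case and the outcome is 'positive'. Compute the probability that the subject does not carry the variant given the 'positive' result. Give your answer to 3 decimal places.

Write H for 'the subject carries the genetic variant'. Prior odds H:¬H = 0.06/0.94 = 0.063830. For the 'positive' outcome, the likelihood ratio is 0.91/0.01 = 91.000.
Posterior odds = 0.063830 × 91.000 = 5.8085, so P(H|E) = 5.8085/(1+5.8085) = 0.853. Then P(¬H|E) = 1 − 0.853 = 0.147.

P(¬H | E) ≈ 0.147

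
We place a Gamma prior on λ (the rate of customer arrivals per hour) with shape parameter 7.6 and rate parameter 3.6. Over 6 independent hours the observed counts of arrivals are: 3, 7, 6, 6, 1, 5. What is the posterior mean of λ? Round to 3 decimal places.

Posterior mean ≈ 3.708

The Poisson likelihood adds the total count to the shape and the number of exposure periods to the rate. Here ∑xᵢ = 28 and n = 6, so shape 7.6→35.6 and rate 3.6→9.6.
E[λ | data] = 35.6/9.6 = 3.708.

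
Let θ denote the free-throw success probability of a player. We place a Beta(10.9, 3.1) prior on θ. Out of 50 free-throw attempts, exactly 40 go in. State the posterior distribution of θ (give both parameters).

The binomial likelihood is conjugate to the Beta prior: with 40 successes and 10 failures, the posterior is Beta(10.9+40, 3.1+10) = Beta(50.9, 13.1).

Posterior: Beta(50.9, 13.1)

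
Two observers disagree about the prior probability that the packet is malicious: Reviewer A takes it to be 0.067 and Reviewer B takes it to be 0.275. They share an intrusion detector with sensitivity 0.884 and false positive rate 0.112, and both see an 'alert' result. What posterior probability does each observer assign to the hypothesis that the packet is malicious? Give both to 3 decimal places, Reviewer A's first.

The likelihood ratio for an 'alert' result is 0.884/0.112 = 7.8929.
Reviewer A: prior odds 0.067/0.933 = 0.071811; posterior odds 0.56680; posterior probability 0.362.
Reviewer B: prior odds 0.275/0.725 = 0.37931; posterior odds 2.9938; posterior probability 0.750.

Reviewer A: 0.362; Reviewer B: 0.750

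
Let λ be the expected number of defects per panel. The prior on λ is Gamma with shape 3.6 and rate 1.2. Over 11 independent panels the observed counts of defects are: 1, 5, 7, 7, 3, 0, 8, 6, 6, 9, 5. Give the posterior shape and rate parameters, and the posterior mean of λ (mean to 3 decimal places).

Total count ∑xᵢ = 57 over n = 11 panels.
Gamma is conjugate to the Poisson likelihood: posterior is Gamma(shape = 3.6+57 = 60.6, rate = 1.2+11 = 12.2).
Posterior mean = shape/rate = 60.6/12.2 = 4.967.

Posterior: Gamma(shape=60.6, rate=12.2); mean ≈ 4.967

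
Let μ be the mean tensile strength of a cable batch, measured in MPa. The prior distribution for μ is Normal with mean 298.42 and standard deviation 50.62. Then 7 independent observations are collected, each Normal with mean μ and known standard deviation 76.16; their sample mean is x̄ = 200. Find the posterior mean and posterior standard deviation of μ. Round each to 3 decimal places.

Prior precision 1/τ₀² = 1/50.62² = 0.00039026; data precision n/σ² = 7/76.16² = 0.00120682.
Posterior precision = 0.00039026 + 0.00120682 = 0.00159709, giving posterior SD = 1/√0.00159709 = 25.023.
Posterior mean = (0.00039026·298.42 + 0.00120682·200) / 0.00159709 = 224.050.

Posterior mean ≈ 224.050; posterior SD ≈ 25.023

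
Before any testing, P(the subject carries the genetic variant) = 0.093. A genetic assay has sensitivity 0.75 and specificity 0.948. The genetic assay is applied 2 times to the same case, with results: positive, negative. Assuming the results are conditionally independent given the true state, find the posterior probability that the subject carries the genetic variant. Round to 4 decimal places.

Posterior P(H) ≈ 0.2806

Let H be the event that the subject carries the genetic variant; start with P(H) = 0.093. P('positive'|H) = 0.75, P('positive'|¬H) = 0.052.
Update on result 1 ('positive'): P(H) ← 0.75·0.0930 / (0.75·0.0930 + 0.052·0.9070) = 0.069750/0.11691 = 0.5966.
Update on result 2 ('negative'): P(H) ← 0.25·0.5966 / (0.25·0.5966 + 0.948·0.4034) = 0.14915/0.53158 = 0.2806.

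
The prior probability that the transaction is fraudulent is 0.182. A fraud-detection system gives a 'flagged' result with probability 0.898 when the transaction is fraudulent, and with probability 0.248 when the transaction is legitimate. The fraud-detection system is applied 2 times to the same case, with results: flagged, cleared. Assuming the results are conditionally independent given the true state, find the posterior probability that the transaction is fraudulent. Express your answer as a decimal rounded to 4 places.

Posterior P(H) ≈ 0.0985

With H the event that the transaction is fraudulent, the joint likelihood of the observed sequence is P(data|H) = 0.898·0.102 = 0.091596 and P(data|¬H) = 0.248·0.752 = 0.18650.
Bayes: P(H|data) = 0.182·0.091596 / (0.182·0.091596 + 0.818·0.18650) = 0.016670/0.16922 = 0.0985.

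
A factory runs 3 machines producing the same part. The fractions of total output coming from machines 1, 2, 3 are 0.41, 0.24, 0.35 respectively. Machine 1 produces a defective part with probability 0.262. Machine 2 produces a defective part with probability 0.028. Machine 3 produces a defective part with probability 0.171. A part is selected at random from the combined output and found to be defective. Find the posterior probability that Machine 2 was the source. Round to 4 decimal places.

P(defective|M1) = 0.262; P(defective|M2) = 0.028; P(defective|M3) = 0.171.
Prior × likelihood for each source: 0.41·0.262=0.1074, 0.24·0.028=0.006720, 0.35·0.171=0.05985. Summing gives P(defective) = 0.17399.
P(Machine 2 | defective) = 0.006720 / 0.17399 = 0.0386.

Posterior probability ≈ 0.0386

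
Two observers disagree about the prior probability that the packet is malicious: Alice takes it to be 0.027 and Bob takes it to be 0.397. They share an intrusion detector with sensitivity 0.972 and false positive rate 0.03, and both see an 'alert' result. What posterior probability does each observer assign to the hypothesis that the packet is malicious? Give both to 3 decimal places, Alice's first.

Alice: 0.473; Bob: 0.955

P('+'|H) = 0.972, P('+'|¬H) = 0.03.
Alice: numerator 0.972·0.027 = 0.026244; evidence = 0.026244+0.03·0.973 = 0.055434; posterior = 0.473.
Bob: numerator 0.972·0.397 = 0.38588; evidence = 0.38588+0.03·0.603 = 0.40397; posterior = 0.955.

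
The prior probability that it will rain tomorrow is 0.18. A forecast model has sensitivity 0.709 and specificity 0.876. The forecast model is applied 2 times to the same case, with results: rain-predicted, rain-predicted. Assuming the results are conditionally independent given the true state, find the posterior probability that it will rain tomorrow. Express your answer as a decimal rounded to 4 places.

With H the event that it will rain tomorrow, the joint likelihood of the observed sequence is P(data|H) = 0.709·0.709 = 0.50268 and P(data|¬H) = 0.124·0.124 = 0.015376.
Bayes: P(H|data) = 0.18·0.50268 / (0.18·0.50268 + 0.82·0.015376) = 0.090483/0.10309 = 0.8777.

Posterior P(H) ≈ 0.8777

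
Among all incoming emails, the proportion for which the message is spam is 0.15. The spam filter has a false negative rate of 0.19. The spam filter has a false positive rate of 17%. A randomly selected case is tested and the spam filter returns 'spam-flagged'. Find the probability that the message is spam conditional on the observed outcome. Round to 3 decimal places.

Let H be the event that the message is spam. P(H) = 0.15, so P(¬H) = 0.85. With E the 'spam-flagged' result, P(E|H) = 0.81 and P(E|¬H) = 0.17.
P(E) = 0.81·0.15 + 0.17·0.85 = 0.12150 + 0.14450 = 0.26600.
By Bayes' theorem, P(H|E) = 0.12150 / 0.26600 = 0.457.

P(H | E) ≈ 0.457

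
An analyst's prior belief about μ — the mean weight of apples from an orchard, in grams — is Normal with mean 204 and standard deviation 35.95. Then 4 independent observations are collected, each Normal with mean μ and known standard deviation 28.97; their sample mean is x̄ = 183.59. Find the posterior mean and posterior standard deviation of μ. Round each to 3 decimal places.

Prior precision 1/τ₀² = 1/35.95² = 0.00077375; data precision n/σ² = 4/28.97² = 0.00476610.
Posterior precision = 0.00077375 + 0.00476610 = 0.00553985, giving posterior SD = 1/√0.00553985 = 13.435.
Posterior mean = (0.00077375·204 + 0.00476610·183.59) / 0.00553985 = 186.441.

Posterior mean ≈ 186.441; posterior SD ≈ 13.435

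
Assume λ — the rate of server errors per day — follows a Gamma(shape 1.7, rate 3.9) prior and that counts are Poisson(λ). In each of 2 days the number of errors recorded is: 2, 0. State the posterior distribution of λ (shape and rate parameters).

Posterior: Gamma(shape=3.7, rate=5.9)

The Poisson likelihood adds the total count to the shape and the number of exposure periods to the rate. Here ∑xᵢ = 2 and n = 2, so shape 1.7→3.7 and rate 3.9→5.9.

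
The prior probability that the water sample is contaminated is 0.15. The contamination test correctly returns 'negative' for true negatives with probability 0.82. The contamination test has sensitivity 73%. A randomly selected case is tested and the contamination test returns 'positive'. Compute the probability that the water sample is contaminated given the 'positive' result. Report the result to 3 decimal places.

P(H | E) ≈ 0.417

Let H be the event that the water sample is contaminated. P(H) = 0.15, so P(¬H) = 0.85. With E the 'positive' result, P(E|H) = 0.73 and P(E|¬H) = 0.18.
P(E) = 0.73·0.15 + 0.18·0.85 = 0.10950 + 0.15300 = 0.26250.
By Bayes' theorem, P(H|E) = 0.10950 / 0.26250 = 0.417.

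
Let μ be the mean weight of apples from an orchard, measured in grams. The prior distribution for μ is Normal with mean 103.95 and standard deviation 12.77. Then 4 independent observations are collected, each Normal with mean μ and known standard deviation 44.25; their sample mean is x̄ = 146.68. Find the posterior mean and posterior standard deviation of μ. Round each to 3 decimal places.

With known σ, the Normal prior is conjugate. Weight on the data is w = (n/σ²)/(n/σ² + 1/τ₀²) = 0.00204284/(0.00204284+0.00613223) = 0.24989.
Posterior mean = w·x̄ + (1−w)·μ₀ = 0.24989·146.68 + 0.75011·103.95 = 114.628. Posterior variance = 1/(0.00204284+0.00613223) = 122.323, so SD = 11.060.

Posterior mean ≈ 114.628; posterior SD ≈ 11.060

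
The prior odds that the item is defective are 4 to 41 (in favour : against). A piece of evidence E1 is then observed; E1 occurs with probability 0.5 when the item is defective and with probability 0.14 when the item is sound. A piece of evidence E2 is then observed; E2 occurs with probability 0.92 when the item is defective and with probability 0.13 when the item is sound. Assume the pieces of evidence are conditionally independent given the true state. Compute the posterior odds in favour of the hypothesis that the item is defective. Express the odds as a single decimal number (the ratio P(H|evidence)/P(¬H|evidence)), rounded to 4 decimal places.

Posterior odds ≈ 2.4658

Prior odds = 4/41 = 0.097561.
Likelihood ratio for E1 = 0.5/0.14 = 3.5714.
Likelihood ratio for E2 = 0.92/0.13 = 7.0769.
Posterior odds = prior odds × LR₁ × LR₂ = 2.4658.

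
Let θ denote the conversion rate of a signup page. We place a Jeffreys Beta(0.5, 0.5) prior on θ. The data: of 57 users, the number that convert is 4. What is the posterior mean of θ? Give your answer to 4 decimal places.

Observing 4 successes and 53 failures updates Beta(0.5, 0.5) by adding the success and failure counts to the two shape parameters: α = 0.5+4 = 4.5, β = 0.5+53 = 53.5.
Posterior mean = α/(α+β) = 4.5/58 = 0.0776.

Posterior mean ≈ 0.0776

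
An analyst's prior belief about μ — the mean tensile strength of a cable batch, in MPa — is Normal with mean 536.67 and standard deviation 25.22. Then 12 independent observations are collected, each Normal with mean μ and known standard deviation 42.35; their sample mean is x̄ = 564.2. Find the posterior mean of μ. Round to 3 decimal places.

Posterior mean ≈ 558.962

Prior precision 1/τ₀² = 1/25.22² = 0.00157221; data precision n/σ² = 12/42.35² = 0.00669074.
Posterior precision = 0.00157221 + 0.00669074 = 0.00826295.
Posterior mean = (0.00157221·536.67 + 0.00669074·564.2) / 0.00826295 = 558.962.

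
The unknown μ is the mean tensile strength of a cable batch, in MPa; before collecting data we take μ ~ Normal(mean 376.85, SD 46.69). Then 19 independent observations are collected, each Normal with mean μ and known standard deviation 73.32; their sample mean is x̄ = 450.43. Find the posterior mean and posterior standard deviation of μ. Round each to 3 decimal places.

Prior precision 1/τ₀² = 1/46.69² = 0.00045872; data precision n/σ² = 19/73.32² = 0.00353434.
Posterior precision = 0.00045872 + 0.00353434 = 0.00399307, giving posterior SD = 1/√0.00399307 = 15.825.
Posterior mean = (0.00045872·376.85 + 0.00353434·450.43) / 0.00399307 = 441.977.

Posterior mean ≈ 441.977; posterior SD ≈ 15.825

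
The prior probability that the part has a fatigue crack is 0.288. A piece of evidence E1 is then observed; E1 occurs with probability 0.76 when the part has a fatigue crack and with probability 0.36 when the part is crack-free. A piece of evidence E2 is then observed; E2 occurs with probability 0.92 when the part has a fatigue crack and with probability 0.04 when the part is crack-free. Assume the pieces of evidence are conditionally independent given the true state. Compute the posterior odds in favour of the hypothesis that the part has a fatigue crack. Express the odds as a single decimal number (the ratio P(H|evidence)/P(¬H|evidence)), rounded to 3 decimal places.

Prior odds = 0.288/(1−0.288) = 0.40449.
Likelihood ratio for E1 = 0.76/0.36 = 2.1111.
Likelihood ratio for E2 = 0.92/0.04 = 23.000.
Posterior odds = prior odds × LR₁ × LR₂ = 19.640.

Posterior odds ≈ 19.640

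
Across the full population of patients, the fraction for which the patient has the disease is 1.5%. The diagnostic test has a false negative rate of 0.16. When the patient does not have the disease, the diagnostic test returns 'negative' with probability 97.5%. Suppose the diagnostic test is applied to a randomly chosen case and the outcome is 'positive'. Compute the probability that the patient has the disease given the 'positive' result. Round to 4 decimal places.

Let H be the event that the patient has the disease. P(H) = 0.015, so P(¬H) = 0.985. With E the 'positive' result, P(E|H) = 0.84 and P(E|¬H) = 0.025.
P(E) = 0.84·0.015 + 0.025·0.985 = 0.012600 + 0.024625 = 0.037225.
By Bayes' theorem, P(H|E) = 0.012600 / 0.037225 = 0.3385.

P(H | E) ≈ 0.3385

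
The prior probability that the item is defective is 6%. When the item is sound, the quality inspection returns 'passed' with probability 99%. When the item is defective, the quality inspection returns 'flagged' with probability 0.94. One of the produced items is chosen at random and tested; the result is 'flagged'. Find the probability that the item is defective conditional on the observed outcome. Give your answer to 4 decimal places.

P(H | E) ≈ 0.8571

Let H be the event that the item is defective. P(H) = 0.06, so P(¬H) = 0.94. With E the 'flagged' result, P(E|H) = 0.94 and P(E|¬H) = 0.01.
P(E) = 0.94·0.06 + 0.01·0.94 = 0.056400 + 0.0094000 = 0.065800.
By Bayes' theorem, P(H|E) = 0.056400 / 0.065800 = 0.8571.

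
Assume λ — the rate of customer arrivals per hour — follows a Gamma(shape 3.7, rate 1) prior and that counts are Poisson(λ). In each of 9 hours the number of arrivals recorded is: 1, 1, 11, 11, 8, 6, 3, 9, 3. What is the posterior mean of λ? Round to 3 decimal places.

The Poisson likelihood adds the total count to the shape and the number of exposure periods to the rate. Here ∑xᵢ = 53 and n = 9, so shape 3.7→56.7 and rate 1→10.
Posterior mean = shape/rate = 56.7/10 = 5.670.

Posterior mean ≈ 5.670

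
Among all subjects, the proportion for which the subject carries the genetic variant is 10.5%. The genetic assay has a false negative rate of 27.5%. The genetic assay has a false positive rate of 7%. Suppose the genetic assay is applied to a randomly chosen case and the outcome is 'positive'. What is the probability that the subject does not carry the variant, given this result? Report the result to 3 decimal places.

Let H be the event that the subject carries the genetic variant. P(H) = 0.105, so P(¬H) = 0.895. With E the 'positive' result, P(E|H) = 0.725 and P(E|¬H) = 0.07.
P(E) = 0.725·0.105 + 0.07·0.895 = 0.076125 + 0.062650 = 0.13878.
By Bayes' theorem, P(H|E) = 0.076125 / 0.13878 = 0.549. Hence P(¬H|E) = 1 − 0.549 = 0.451.

P(¬H | E) ≈ 0.451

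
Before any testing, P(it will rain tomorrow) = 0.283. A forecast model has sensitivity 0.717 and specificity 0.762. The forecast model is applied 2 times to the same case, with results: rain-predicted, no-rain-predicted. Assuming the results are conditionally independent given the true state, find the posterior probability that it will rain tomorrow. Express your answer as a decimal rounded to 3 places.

Posterior P(H) ≈ 0.306

Let H be the event that it will rain tomorrow; start with P(H) = 0.283. P('rain-predicted'|H) = 0.717, P('rain-predicted'|¬H) = 0.238.
Update on result 1 ('rain-predicted'): P(H) ← 0.717·0.2830 / (0.717·0.2830 + 0.238·0.7170) = 0.20291/0.37356 = 0.5432.
Update on result 2 ('no-rain-predicted'): P(H) ← 0.283·0.5432 / (0.283·0.5432 + 0.762·0.4568) = 0.15372/0.50181 = 0.3063.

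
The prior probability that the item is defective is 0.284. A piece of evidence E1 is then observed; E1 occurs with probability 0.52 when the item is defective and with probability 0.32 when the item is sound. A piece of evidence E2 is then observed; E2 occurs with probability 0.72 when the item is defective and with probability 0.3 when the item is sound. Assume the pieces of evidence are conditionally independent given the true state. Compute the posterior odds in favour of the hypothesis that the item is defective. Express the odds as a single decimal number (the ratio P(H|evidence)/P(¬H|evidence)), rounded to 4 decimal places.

Posterior odds ≈ 1.5469

Prior odds = 0.284/(1−0.284) = 0.39665. In log-odds, ln(0.39665) = -0.92471.
Add log likelihood ratios: ln(1.6250) + ln(2.4000) = 1.3610.
Posterior log-odds = 0.43627, so posterior odds = exp(0.43627) = 1.5469.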